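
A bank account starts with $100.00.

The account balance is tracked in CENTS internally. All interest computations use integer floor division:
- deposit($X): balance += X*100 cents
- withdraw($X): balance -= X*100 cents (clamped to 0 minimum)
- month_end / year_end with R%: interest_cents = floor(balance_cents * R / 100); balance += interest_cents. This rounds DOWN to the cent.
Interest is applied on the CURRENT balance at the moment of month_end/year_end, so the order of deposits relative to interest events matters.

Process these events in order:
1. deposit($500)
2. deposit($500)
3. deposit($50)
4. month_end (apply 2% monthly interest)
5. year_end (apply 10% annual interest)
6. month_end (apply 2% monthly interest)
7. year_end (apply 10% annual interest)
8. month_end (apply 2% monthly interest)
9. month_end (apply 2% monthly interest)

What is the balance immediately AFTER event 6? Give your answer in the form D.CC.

Answer: 1316.10

Derivation:
After 1 (deposit($500)): balance=$600.00 total_interest=$0.00
After 2 (deposit($500)): balance=$1100.00 total_interest=$0.00
After 3 (deposit($50)): balance=$1150.00 total_interest=$0.00
After 4 (month_end (apply 2% monthly interest)): balance=$1173.00 total_interest=$23.00
After 5 (year_end (apply 10% annual interest)): balance=$1290.30 total_interest=$140.30
After 6 (month_end (apply 2% monthly interest)): balance=$1316.10 total_interest=$166.10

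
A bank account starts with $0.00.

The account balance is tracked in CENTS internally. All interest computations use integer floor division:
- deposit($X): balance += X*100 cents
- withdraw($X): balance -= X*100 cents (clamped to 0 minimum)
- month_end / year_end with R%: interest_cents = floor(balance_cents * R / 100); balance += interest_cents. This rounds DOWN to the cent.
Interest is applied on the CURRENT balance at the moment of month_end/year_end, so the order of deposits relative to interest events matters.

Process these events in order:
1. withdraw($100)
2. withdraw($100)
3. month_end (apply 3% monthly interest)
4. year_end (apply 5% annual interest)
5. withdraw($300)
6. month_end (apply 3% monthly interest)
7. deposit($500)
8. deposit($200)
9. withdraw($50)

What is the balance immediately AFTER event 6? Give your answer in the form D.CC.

Answer: 0.00

Derivation:
After 1 (withdraw($100)): balance=$0.00 total_interest=$0.00
After 2 (withdraw($100)): balance=$0.00 total_interest=$0.00
After 3 (month_end (apply 3% monthly interest)): balance=$0.00 total_interest=$0.00
After 4 (year_end (apply 5% annual interest)): balance=$0.00 total_interest=$0.00
After 5 (withdraw($300)): balance=$0.00 total_interest=$0.00
After 6 (month_end (apply 3% monthly interest)): balance=$0.00 total_interest=$0.00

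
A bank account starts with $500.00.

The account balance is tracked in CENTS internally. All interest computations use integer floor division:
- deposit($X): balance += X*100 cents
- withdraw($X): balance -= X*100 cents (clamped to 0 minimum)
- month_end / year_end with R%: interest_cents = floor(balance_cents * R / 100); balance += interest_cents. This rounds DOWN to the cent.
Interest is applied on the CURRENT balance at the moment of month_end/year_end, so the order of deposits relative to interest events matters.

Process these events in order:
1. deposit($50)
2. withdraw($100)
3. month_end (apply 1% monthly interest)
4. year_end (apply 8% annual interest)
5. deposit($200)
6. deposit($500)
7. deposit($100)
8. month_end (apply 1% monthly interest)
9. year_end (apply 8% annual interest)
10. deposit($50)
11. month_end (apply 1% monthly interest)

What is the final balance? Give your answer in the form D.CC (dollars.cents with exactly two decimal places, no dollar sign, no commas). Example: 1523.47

After 1 (deposit($50)): balance=$550.00 total_interest=$0.00
After 2 (withdraw($100)): balance=$450.00 total_interest=$0.00
After 3 (month_end (apply 1% monthly interest)): balance=$454.50 total_interest=$4.50
After 4 (year_end (apply 8% annual interest)): balance=$490.86 total_interest=$40.86
After 5 (deposit($200)): balance=$690.86 total_interest=$40.86
After 6 (deposit($500)): balance=$1190.86 total_interest=$40.86
After 7 (deposit($100)): balance=$1290.86 total_interest=$40.86
After 8 (month_end (apply 1% monthly interest)): balance=$1303.76 total_interest=$53.76
After 9 (year_end (apply 8% annual interest)): balance=$1408.06 total_interest=$158.06
After 10 (deposit($50)): balance=$1458.06 total_interest=$158.06
After 11 (month_end (apply 1% monthly interest)): balance=$1472.64 total_interest=$172.64

Answer: 1472.64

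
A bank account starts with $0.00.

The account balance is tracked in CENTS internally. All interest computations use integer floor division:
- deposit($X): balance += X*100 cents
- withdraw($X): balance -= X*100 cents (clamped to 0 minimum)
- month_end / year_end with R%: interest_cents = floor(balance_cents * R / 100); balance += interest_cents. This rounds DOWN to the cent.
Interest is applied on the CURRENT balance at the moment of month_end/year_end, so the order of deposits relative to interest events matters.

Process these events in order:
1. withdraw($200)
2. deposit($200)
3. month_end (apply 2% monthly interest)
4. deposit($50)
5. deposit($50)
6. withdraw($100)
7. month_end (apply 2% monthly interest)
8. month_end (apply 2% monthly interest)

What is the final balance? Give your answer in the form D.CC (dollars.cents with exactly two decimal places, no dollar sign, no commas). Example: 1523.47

Answer: 212.24

Derivation:
After 1 (withdraw($200)): balance=$0.00 total_interest=$0.00
After 2 (deposit($200)): balance=$200.00 total_interest=$0.00
After 3 (month_end (apply 2% monthly interest)): balance=$204.00 total_interest=$4.00
After 4 (deposit($50)): balance=$254.00 total_interest=$4.00
After 5 (deposit($50)): balance=$304.00 total_interest=$4.00
After 6 (withdraw($100)): balance=$204.00 total_interest=$4.00
After 7 (month_end (apply 2% monthly interest)): balance=$208.08 total_interest=$8.08
After 8 (month_end (apply 2% monthly interest)): balance=$212.24 total_interest=$12.24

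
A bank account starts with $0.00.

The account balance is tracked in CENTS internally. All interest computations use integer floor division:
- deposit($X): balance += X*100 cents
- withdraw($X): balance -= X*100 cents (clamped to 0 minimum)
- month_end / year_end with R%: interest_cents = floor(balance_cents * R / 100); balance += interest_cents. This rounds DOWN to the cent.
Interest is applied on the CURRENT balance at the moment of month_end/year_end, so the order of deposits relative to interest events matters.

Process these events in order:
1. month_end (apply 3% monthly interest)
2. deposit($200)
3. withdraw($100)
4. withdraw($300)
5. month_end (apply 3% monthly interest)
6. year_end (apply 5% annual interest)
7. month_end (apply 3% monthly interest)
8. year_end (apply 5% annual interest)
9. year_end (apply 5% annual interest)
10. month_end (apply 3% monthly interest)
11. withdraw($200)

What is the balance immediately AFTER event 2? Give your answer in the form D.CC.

After 1 (month_end (apply 3% monthly interest)): balance=$0.00 total_interest=$0.00
After 2 (deposit($200)): balance=$200.00 total_interest=$0.00

Answer: 200.00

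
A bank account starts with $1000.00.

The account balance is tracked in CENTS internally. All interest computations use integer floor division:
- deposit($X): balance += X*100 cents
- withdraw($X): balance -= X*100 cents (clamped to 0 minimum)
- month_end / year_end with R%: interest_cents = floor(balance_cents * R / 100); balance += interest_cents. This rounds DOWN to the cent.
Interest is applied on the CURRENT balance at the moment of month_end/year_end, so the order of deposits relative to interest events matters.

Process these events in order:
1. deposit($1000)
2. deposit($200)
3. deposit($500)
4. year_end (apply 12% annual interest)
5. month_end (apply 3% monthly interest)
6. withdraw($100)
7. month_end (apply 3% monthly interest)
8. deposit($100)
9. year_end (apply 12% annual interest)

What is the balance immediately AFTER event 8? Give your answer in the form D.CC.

Answer: 3205.16

Derivation:
After 1 (deposit($1000)): balance=$2000.00 total_interest=$0.00
After 2 (deposit($200)): balance=$2200.00 total_interest=$0.00
After 3 (deposit($500)): balance=$2700.00 total_interest=$0.00
After 4 (year_end (apply 12% annual interest)): balance=$3024.00 total_interest=$324.00
After 5 (month_end (apply 3% monthly interest)): balance=$3114.72 total_interest=$414.72
After 6 (withdraw($100)): balance=$3014.72 total_interest=$414.72
After 7 (month_end (apply 3% monthly interest)): balance=$3105.16 total_interest=$505.16
After 8 (deposit($100)): balance=$3205.16 total_interest=$505.16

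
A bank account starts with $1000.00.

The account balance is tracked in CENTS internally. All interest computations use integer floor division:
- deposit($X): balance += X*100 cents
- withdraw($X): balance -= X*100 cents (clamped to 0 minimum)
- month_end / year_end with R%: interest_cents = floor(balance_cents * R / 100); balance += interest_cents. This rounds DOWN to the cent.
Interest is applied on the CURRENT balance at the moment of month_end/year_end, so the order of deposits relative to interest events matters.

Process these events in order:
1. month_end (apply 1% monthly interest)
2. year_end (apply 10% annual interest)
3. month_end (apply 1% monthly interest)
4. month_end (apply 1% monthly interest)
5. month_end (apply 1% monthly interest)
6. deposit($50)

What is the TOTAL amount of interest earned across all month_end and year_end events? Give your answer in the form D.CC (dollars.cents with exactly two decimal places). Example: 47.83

Answer: 144.66

Derivation:
After 1 (month_end (apply 1% monthly interest)): balance=$1010.00 total_interest=$10.00
After 2 (year_end (apply 10% annual interest)): balance=$1111.00 total_interest=$111.00
After 3 (month_end (apply 1% monthly interest)): balance=$1122.11 total_interest=$122.11
After 4 (month_end (apply 1% monthly interest)): balance=$1133.33 total_interest=$133.33
After 5 (month_end (apply 1% monthly interest)): balance=$1144.66 total_interest=$144.66
After 6 (deposit($50)): balance=$1194.66 total_interest=$144.66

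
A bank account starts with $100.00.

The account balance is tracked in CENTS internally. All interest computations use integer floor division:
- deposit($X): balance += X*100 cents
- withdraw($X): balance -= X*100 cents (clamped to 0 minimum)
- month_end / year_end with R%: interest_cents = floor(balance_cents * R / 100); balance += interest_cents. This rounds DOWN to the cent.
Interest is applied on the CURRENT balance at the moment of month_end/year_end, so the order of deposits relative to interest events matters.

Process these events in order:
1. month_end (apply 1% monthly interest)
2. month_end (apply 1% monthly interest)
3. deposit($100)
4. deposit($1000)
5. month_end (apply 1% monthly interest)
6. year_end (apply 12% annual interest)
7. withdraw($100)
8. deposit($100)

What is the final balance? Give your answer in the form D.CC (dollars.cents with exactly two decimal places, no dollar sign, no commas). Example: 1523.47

After 1 (month_end (apply 1% monthly interest)): balance=$101.00 total_interest=$1.00
After 2 (month_end (apply 1% monthly interest)): balance=$102.01 total_interest=$2.01
After 3 (deposit($100)): balance=$202.01 total_interest=$2.01
After 4 (deposit($1000)): balance=$1202.01 total_interest=$2.01
After 5 (month_end (apply 1% monthly interest)): balance=$1214.03 total_interest=$14.03
After 6 (year_end (apply 12% annual interest)): balance=$1359.71 total_interest=$159.71
After 7 (withdraw($100)): balance=$1259.71 total_interest=$159.71
After 8 (deposit($100)): balance=$1359.71 total_interest=$159.71

Answer: 1359.71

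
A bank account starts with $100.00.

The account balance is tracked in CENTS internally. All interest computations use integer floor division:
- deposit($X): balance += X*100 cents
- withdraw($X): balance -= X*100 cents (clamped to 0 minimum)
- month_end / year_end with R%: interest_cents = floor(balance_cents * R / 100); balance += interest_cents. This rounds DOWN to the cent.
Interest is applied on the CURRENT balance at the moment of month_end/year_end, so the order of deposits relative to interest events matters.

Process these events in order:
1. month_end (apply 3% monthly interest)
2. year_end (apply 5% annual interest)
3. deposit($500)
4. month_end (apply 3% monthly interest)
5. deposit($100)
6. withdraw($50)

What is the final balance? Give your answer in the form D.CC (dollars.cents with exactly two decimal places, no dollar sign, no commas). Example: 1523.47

Answer: 676.39

Derivation:
After 1 (month_end (apply 3% monthly interest)): balance=$103.00 total_interest=$3.00
After 2 (year_end (apply 5% annual interest)): balance=$108.15 total_interest=$8.15
After 3 (deposit($500)): balance=$608.15 total_interest=$8.15
After 4 (month_end (apply 3% monthly interest)): balance=$626.39 total_interest=$26.39
After 5 (deposit($100)): balance=$726.39 total_interest=$26.39
After 6 (withdraw($50)): balance=$676.39 total_interest=$26.39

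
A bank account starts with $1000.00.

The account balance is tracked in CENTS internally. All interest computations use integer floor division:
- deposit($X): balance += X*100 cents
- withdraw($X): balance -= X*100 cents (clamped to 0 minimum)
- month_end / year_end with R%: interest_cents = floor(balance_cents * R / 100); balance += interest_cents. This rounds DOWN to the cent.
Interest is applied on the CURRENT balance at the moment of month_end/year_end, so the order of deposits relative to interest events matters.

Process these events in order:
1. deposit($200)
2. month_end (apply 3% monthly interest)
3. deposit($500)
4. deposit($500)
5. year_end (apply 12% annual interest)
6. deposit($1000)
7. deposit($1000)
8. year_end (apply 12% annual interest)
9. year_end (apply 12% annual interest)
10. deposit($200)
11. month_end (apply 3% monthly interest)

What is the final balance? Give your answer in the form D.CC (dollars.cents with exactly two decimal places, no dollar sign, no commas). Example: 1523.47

Answer: 6025.70

Derivation:
After 1 (deposit($200)): balance=$1200.00 total_interest=$0.00
After 2 (month_end (apply 3% monthly interest)): balance=$1236.00 total_interest=$36.00
After 3 (deposit($500)): balance=$1736.00 total_interest=$36.00
After 4 (deposit($500)): balance=$2236.00 total_interest=$36.00
After 5 (year_end (apply 12% annual interest)): balance=$2504.32 total_interest=$304.32
After 6 (deposit($1000)): balance=$3504.32 total_interest=$304.32
After 7 (deposit($1000)): balance=$4504.32 total_interest=$304.32
After 8 (year_end (apply 12% annual interest)): balance=$5044.83 total_interest=$844.83
After 9 (year_end (apply 12% annual interest)): balance=$5650.20 total_interest=$1450.20
After 10 (deposit($200)): balance=$5850.20 total_interest=$1450.20
After 11 (month_end (apply 3% monthly interest)): balance=$6025.70 total_interest=$1625.70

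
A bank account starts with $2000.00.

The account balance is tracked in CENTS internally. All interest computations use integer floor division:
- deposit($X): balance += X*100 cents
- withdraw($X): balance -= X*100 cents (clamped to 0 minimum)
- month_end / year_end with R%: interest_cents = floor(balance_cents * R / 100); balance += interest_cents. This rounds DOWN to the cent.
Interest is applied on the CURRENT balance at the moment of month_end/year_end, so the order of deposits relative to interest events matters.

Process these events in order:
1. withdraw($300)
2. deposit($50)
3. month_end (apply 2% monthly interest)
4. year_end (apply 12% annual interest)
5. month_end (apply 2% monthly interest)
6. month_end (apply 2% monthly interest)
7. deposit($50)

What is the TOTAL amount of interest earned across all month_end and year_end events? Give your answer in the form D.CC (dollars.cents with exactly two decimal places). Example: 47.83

After 1 (withdraw($300)): balance=$1700.00 total_interest=$0.00
After 2 (deposit($50)): balance=$1750.00 total_interest=$0.00
After 3 (month_end (apply 2% monthly interest)): balance=$1785.00 total_interest=$35.00
After 4 (year_end (apply 12% annual interest)): balance=$1999.20 total_interest=$249.20
After 5 (month_end (apply 2% monthly interest)): balance=$2039.18 total_interest=$289.18
After 6 (month_end (apply 2% monthly interest)): balance=$2079.96 total_interest=$329.96
After 7 (deposit($50)): balance=$2129.96 total_interest=$329.96

Answer: 329.96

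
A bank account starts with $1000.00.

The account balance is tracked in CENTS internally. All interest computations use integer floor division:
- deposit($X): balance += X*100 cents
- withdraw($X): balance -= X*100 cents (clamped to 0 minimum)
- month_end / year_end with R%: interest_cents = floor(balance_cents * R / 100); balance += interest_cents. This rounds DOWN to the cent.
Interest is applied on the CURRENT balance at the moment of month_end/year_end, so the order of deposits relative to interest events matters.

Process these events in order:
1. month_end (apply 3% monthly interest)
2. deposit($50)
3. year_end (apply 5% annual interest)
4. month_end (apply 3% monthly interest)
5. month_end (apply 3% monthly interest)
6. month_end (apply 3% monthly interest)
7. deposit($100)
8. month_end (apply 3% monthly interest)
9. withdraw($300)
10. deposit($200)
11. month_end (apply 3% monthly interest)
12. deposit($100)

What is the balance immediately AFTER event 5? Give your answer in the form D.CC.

After 1 (month_end (apply 3% monthly interest)): balance=$1030.00 total_interest=$30.00
After 2 (deposit($50)): balance=$1080.00 total_interest=$30.00
After 3 (year_end (apply 5% annual interest)): balance=$1134.00 total_interest=$84.00
After 4 (month_end (apply 3% monthly interest)): balance=$1168.02 total_interest=$118.02
After 5 (month_end (apply 3% monthly interest)): balance=$1203.06 total_interest=$153.06

Answer: 1203.06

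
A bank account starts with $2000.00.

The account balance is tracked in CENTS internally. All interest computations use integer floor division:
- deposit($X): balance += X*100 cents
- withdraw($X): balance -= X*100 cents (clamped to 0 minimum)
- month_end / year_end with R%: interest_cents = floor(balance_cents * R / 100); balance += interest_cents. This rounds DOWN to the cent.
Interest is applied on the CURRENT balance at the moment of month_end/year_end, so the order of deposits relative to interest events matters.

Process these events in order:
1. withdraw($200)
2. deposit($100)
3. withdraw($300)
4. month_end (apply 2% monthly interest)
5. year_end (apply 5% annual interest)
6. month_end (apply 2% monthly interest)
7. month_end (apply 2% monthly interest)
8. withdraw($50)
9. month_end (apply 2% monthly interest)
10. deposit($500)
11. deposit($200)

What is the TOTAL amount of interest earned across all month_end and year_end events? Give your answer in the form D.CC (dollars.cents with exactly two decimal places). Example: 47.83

Answer: 217.47

Derivation:
After 1 (withdraw($200)): balance=$1800.00 total_interest=$0.00
After 2 (deposit($100)): balance=$1900.00 total_interest=$0.00
After 3 (withdraw($300)): balance=$1600.00 total_interest=$0.00
After 4 (month_end (apply 2% monthly interest)): balance=$1632.00 total_interest=$32.00
After 5 (year_end (apply 5% annual interest)): balance=$1713.60 total_interest=$113.60
After 6 (month_end (apply 2% monthly interest)): balance=$1747.87 total_interest=$147.87
After 7 (month_end (apply 2% monthly interest)): balance=$1782.82 total_interest=$182.82
After 8 (withdraw($50)): balance=$1732.82 total_interest=$182.82
After 9 (month_end (apply 2% monthly interest)): balance=$1767.47 total_interest=$217.47
After 10 (deposit($500)): balance=$2267.47 total_interest=$217.47
After 11 (deposit($200)): balance=$2467.47 total_interest=$217.47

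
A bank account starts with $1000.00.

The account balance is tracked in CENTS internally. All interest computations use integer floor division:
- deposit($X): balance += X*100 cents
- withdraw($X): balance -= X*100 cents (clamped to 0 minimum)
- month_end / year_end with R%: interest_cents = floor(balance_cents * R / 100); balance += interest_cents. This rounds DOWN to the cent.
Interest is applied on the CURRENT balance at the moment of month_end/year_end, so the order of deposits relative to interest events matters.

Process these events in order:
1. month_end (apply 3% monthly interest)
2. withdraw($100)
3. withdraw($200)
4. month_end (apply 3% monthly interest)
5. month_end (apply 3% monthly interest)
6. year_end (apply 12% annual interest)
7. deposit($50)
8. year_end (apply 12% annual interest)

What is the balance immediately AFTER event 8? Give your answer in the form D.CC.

After 1 (month_end (apply 3% monthly interest)): balance=$1030.00 total_interest=$30.00
After 2 (withdraw($100)): balance=$930.00 total_interest=$30.00
After 3 (withdraw($200)): balance=$730.00 total_interest=$30.00
After 4 (month_end (apply 3% monthly interest)): balance=$751.90 total_interest=$51.90
After 5 (month_end (apply 3% monthly interest)): balance=$774.45 total_interest=$74.45
After 6 (year_end (apply 12% annual interest)): balance=$867.38 total_interest=$167.38
After 7 (deposit($50)): balance=$917.38 total_interest=$167.38
After 8 (year_end (apply 12% annual interest)): balance=$1027.46 total_interest=$277.46

Answer: 1027.46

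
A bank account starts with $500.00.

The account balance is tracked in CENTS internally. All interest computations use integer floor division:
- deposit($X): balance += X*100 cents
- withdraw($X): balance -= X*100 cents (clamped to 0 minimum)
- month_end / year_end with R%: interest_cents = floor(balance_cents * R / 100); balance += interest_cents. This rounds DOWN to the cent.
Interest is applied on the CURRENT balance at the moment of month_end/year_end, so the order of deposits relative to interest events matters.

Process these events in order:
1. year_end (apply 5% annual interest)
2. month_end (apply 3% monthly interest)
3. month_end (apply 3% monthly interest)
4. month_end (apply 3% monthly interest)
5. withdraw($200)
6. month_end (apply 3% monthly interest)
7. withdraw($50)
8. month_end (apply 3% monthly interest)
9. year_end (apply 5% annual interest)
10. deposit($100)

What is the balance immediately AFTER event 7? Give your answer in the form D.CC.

Answer: 334.88

Derivation:
After 1 (year_end (apply 5% annual interest)): balance=$525.00 total_interest=$25.00
After 2 (month_end (apply 3% monthly interest)): balance=$540.75 total_interest=$40.75
After 3 (month_end (apply 3% monthly interest)): balance=$556.97 total_interest=$56.97
After 4 (month_end (apply 3% monthly interest)): balance=$573.67 total_interest=$73.67
After 5 (withdraw($200)): balance=$373.67 total_interest=$73.67
After 6 (month_end (apply 3% monthly interest)): balance=$384.88 total_interest=$84.88
After 7 (withdraw($50)): balance=$334.88 total_interest=$84.88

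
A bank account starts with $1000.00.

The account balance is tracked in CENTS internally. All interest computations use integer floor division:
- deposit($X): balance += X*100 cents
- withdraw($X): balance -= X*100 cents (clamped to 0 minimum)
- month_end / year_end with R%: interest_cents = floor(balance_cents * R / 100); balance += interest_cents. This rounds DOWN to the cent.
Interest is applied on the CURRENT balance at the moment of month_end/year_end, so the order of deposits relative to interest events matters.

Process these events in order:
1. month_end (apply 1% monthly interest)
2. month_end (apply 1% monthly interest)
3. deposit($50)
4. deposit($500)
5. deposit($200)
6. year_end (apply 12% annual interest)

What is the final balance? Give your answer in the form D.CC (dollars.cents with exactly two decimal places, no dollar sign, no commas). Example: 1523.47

Answer: 1982.51

Derivation:
After 1 (month_end (apply 1% monthly interest)): balance=$1010.00 total_interest=$10.00
After 2 (month_end (apply 1% monthly interest)): balance=$1020.10 total_interest=$20.10
After 3 (deposit($50)): balance=$1070.10 total_interest=$20.10
After 4 (deposit($500)): balance=$1570.10 total_interest=$20.10
After 5 (deposit($200)): balance=$1770.10 total_interest=$20.10
After 6 (year_end (apply 12% annual interest)): balance=$1982.51 total_interest=$232.51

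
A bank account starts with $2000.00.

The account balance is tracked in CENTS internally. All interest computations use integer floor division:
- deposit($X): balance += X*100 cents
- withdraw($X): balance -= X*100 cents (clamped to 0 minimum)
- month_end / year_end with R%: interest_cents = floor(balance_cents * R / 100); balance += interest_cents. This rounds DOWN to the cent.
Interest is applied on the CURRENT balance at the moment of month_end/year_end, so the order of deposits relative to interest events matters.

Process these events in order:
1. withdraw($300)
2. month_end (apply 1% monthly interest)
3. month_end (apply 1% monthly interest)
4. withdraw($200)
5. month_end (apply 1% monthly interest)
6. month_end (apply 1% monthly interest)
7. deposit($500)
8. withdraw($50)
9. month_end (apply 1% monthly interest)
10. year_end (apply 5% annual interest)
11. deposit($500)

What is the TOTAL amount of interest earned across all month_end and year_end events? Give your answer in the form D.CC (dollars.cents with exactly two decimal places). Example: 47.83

Answer: 186.90

Derivation:
After 1 (withdraw($300)): balance=$1700.00 total_interest=$0.00
After 2 (month_end (apply 1% monthly interest)): balance=$1717.00 total_interest=$17.00
After 3 (month_end (apply 1% monthly interest)): balance=$1734.17 total_interest=$34.17
After 4 (withdraw($200)): balance=$1534.17 total_interest=$34.17
After 5 (month_end (apply 1% monthly interest)): balance=$1549.51 total_interest=$49.51
After 6 (month_end (apply 1% monthly interest)): balance=$1565.00 total_interest=$65.00
After 7 (deposit($500)): balance=$2065.00 total_interest=$65.00
After 8 (withdraw($50)): balance=$2015.00 total_interest=$65.00
After 9 (month_end (apply 1% monthly interest)): balance=$2035.15 total_interest=$85.15
After 10 (year_end (apply 5% annual interest)): balance=$2136.90 total_interest=$186.90
After 11 (deposit($500)): balance=$2636.90 total_interest=$186.90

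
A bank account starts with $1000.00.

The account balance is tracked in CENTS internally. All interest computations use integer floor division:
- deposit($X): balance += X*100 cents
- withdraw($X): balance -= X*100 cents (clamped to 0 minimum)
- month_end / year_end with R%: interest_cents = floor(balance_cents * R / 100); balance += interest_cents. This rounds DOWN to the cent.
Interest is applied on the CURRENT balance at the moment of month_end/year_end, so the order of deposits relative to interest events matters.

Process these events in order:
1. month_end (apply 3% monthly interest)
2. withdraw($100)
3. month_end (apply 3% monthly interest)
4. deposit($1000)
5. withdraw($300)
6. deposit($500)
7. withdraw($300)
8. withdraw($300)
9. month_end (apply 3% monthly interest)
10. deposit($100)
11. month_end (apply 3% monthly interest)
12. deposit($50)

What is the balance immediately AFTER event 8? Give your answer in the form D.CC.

After 1 (month_end (apply 3% monthly interest)): balance=$1030.00 total_interest=$30.00
After 2 (withdraw($100)): balance=$930.00 total_interest=$30.00
After 3 (month_end (apply 3% monthly interest)): balance=$957.90 total_interest=$57.90
After 4 (deposit($1000)): balance=$1957.90 total_interest=$57.90
After 5 (withdraw($300)): balance=$1657.90 total_interest=$57.90
After 6 (deposit($500)): balance=$2157.90 total_interest=$57.90
After 7 (withdraw($300)): balance=$1857.90 total_interest=$57.90
After 8 (withdraw($300)): balance=$1557.90 total_interest=$57.90

Answer: 1557.90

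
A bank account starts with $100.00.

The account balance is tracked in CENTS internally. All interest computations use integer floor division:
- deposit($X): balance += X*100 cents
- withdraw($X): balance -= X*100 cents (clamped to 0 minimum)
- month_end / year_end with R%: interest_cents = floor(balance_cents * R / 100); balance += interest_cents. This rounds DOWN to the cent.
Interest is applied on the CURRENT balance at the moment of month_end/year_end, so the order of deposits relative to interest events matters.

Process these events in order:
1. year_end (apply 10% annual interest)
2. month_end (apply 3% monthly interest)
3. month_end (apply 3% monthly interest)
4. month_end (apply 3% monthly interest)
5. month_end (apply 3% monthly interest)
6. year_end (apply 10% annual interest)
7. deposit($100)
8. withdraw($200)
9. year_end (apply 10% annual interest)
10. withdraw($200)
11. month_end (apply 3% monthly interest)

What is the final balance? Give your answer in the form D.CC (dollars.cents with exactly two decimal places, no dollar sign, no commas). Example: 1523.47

Answer: 0.00

Derivation:
After 1 (year_end (apply 10% annual interest)): balance=$110.00 total_interest=$10.00
After 2 (month_end (apply 3% monthly interest)): balance=$113.30 total_interest=$13.30
After 3 (month_end (apply 3% monthly interest)): balance=$116.69 total_interest=$16.69
After 4 (month_end (apply 3% monthly interest)): balance=$120.19 total_interest=$20.19
After 5 (month_end (apply 3% monthly interest)): balance=$123.79 total_interest=$23.79
After 6 (year_end (apply 10% annual interest)): balance=$136.16 total_interest=$36.16
After 7 (deposit($100)): balance=$236.16 total_interest=$36.16
After 8 (withdraw($200)): balance=$36.16 total_interest=$36.16
After 9 (year_end (apply 10% annual interest)): balance=$39.77 total_interest=$39.77
After 10 (withdraw($200)): balance=$0.00 total_interest=$39.77
After 11 (month_end (apply 3% monthly interest)): balance=$0.00 total_interest=$39.77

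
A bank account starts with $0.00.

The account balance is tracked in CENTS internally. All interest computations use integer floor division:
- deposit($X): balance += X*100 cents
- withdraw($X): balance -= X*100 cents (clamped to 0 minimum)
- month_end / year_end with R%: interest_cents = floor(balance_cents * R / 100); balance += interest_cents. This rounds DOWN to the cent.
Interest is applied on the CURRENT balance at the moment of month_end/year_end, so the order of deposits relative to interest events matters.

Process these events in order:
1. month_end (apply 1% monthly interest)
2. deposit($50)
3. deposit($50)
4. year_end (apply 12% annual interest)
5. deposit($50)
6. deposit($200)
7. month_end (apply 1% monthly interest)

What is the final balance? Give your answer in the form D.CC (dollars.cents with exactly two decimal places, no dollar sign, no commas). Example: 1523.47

Answer: 365.62

Derivation:
After 1 (month_end (apply 1% monthly interest)): balance=$0.00 total_interest=$0.00
After 2 (deposit($50)): balance=$50.00 total_interest=$0.00
After 3 (deposit($50)): balance=$100.00 total_interest=$0.00
After 4 (year_end (apply 12% annual interest)): balance=$112.00 total_interest=$12.00
After 5 (deposit($50)): balance=$162.00 total_interest=$12.00
After 6 (deposit($200)): balance=$362.00 total_interest=$12.00
After 7 (month_end (apply 1% monthly interest)): balance=$365.62 total_interest=$15.62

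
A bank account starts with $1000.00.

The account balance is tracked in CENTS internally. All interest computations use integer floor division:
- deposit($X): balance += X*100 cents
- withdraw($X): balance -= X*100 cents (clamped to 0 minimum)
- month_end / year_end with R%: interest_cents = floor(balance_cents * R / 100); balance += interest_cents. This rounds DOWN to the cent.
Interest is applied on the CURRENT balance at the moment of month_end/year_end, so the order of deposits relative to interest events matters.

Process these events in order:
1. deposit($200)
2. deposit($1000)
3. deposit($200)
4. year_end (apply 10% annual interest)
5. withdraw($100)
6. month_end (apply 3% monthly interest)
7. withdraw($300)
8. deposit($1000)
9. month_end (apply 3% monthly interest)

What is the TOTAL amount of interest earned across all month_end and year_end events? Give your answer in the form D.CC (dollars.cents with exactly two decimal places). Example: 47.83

Answer: 415.68

Derivation:
After 1 (deposit($200)): balance=$1200.00 total_interest=$0.00
After 2 (deposit($1000)): balance=$2200.00 total_interest=$0.00
After 3 (deposit($200)): balance=$2400.00 total_interest=$0.00
After 4 (year_end (apply 10% annual interest)): balance=$2640.00 total_interest=$240.00
After 5 (withdraw($100)): balance=$2540.00 total_interest=$240.00
After 6 (month_end (apply 3% monthly interest)): balance=$2616.20 total_interest=$316.20
After 7 (withdraw($300)): balance=$2316.20 total_interest=$316.20
After 8 (deposit($1000)): balance=$3316.20 total_interest=$316.20
After 9 (month_end (apply 3% monthly interest)): balance=$3415.68 total_interest=$415.68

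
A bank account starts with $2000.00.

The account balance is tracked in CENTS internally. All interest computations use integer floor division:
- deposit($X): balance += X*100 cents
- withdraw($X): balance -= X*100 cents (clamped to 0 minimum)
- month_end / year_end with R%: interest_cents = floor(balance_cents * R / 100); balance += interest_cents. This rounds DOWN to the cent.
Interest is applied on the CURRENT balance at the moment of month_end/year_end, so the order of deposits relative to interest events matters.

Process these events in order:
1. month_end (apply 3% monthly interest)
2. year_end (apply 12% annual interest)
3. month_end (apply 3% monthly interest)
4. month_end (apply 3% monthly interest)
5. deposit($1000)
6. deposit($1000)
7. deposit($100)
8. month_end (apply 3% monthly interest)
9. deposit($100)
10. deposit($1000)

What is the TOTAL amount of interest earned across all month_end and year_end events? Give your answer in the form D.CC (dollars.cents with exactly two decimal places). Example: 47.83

After 1 (month_end (apply 3% monthly interest)): balance=$2060.00 total_interest=$60.00
After 2 (year_end (apply 12% annual interest)): balance=$2307.20 total_interest=$307.20
After 3 (month_end (apply 3% monthly interest)): balance=$2376.41 total_interest=$376.41
After 4 (month_end (apply 3% monthly interest)): balance=$2447.70 total_interest=$447.70
After 5 (deposit($1000)): balance=$3447.70 total_interest=$447.70
After 6 (deposit($1000)): balance=$4447.70 total_interest=$447.70
After 7 (deposit($100)): balance=$4547.70 total_interest=$447.70
After 8 (month_end (apply 3% monthly interest)): balance=$4684.13 total_interest=$584.13
After 9 (deposit($100)): balance=$4784.13 total_interest=$584.13
After 10 (deposit($1000)): balance=$5784.13 total_interest=$584.13

Answer: 584.13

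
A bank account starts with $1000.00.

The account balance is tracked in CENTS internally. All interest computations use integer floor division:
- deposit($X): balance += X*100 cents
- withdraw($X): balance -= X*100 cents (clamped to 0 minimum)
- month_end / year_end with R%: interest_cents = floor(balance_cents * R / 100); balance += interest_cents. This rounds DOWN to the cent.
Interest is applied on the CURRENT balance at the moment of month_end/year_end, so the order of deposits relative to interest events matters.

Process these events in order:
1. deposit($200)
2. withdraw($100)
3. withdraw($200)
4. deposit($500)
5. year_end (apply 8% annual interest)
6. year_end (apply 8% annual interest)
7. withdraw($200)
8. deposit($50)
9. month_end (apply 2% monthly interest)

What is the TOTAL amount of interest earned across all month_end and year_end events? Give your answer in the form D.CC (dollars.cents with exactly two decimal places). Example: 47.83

Answer: 262.61

Derivation:
After 1 (deposit($200)): balance=$1200.00 total_interest=$0.00
After 2 (withdraw($100)): balance=$1100.00 total_interest=$0.00
After 3 (withdraw($200)): balance=$900.00 total_interest=$0.00
After 4 (deposit($500)): balance=$1400.00 total_interest=$0.00
After 5 (year_end (apply 8% annual interest)): balance=$1512.00 total_interest=$112.00
After 6 (year_end (apply 8% annual interest)): balance=$1632.96 total_interest=$232.96
After 7 (withdraw($200)): balance=$1432.96 total_interest=$232.96
After 8 (deposit($50)): balance=$1482.96 total_interest=$232.96
After 9 (month_end (apply 2% monthly interest)): balance=$1512.61 total_interest=$262.61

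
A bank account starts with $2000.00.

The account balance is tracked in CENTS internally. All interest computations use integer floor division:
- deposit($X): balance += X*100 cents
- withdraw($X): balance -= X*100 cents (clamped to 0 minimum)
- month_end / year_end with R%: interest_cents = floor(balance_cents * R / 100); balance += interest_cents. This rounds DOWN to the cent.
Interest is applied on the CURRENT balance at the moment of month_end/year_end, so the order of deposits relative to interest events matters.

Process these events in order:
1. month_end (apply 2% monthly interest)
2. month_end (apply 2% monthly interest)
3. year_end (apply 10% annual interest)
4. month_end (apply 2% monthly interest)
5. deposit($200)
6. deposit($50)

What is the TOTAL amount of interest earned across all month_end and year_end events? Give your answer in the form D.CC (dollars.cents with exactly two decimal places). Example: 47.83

After 1 (month_end (apply 2% monthly interest)): balance=$2040.00 total_interest=$40.00
After 2 (month_end (apply 2% monthly interest)): balance=$2080.80 total_interest=$80.80
After 3 (year_end (apply 10% annual interest)): balance=$2288.88 total_interest=$288.88
After 4 (month_end (apply 2% monthly interest)): balance=$2334.65 total_interest=$334.65
After 5 (deposit($200)): balance=$2534.65 total_interest=$334.65
After 6 (deposit($50)): balance=$2584.65 total_interest=$334.65

Answer: 334.65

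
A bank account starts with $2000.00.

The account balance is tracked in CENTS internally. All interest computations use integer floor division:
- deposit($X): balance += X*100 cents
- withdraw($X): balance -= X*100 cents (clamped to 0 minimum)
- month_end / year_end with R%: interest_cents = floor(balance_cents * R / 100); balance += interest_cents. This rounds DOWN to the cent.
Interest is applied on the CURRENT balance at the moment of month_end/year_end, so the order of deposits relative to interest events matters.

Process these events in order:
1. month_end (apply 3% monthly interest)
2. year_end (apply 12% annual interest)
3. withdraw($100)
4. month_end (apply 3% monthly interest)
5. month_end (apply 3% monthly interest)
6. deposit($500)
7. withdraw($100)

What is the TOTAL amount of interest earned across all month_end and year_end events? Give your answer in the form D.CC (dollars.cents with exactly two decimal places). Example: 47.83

Answer: 441.61

Derivation:
After 1 (month_end (apply 3% monthly interest)): balance=$2060.00 total_interest=$60.00
After 2 (year_end (apply 12% annual interest)): balance=$2307.20 total_interest=$307.20
After 3 (withdraw($100)): balance=$2207.20 total_interest=$307.20
After 4 (month_end (apply 3% monthly interest)): balance=$2273.41 total_interest=$373.41
After 5 (month_end (apply 3% monthly interest)): balance=$2341.61 total_interest=$441.61
After 6 (deposit($500)): balance=$2841.61 total_interest=$441.61
After 7 (withdraw($100)): balance=$2741.61 total_interest=$441.61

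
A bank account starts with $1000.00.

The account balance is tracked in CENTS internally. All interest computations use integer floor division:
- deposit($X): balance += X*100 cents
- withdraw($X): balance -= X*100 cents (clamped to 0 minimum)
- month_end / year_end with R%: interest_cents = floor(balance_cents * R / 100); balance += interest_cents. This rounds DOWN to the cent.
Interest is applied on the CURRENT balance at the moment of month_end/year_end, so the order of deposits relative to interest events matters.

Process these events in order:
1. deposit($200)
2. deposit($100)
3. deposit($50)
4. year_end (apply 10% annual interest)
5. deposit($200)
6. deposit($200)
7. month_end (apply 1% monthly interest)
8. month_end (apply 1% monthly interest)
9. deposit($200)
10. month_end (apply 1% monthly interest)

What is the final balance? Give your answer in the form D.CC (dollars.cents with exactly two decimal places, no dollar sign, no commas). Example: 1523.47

Answer: 2144.10

Derivation:
After 1 (deposit($200)): balance=$1200.00 total_interest=$0.00
After 2 (deposit($100)): balance=$1300.00 total_interest=$0.00
After 3 (deposit($50)): balance=$1350.00 total_interest=$0.00
After 4 (year_end (apply 10% annual interest)): balance=$1485.00 total_interest=$135.00
After 5 (deposit($200)): balance=$1685.00 total_interest=$135.00
After 6 (deposit($200)): balance=$1885.00 total_interest=$135.00
After 7 (month_end (apply 1% monthly interest)): balance=$1903.85 total_interest=$153.85
After 8 (month_end (apply 1% monthly interest)): balance=$1922.88 total_interest=$172.88
After 9 (deposit($200)): balance=$2122.88 total_interest=$172.88
After 10 (month_end (apply 1% monthly interest)): balance=$2144.10 total_interest=$194.10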